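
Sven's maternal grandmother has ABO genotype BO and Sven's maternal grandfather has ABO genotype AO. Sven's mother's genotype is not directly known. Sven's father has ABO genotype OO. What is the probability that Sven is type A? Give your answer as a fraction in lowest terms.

Sven's mother's ABO genotype from BO × AO: 1/4 AB, 1/4 AO, 1/4 BO, 1/4 OO.
Crossing each possibility with the father OO and summing P(type A): 1/4·1/2 + 1/4·1/2 + 1/4·0 + 1/4·0 = 1/4.

1/4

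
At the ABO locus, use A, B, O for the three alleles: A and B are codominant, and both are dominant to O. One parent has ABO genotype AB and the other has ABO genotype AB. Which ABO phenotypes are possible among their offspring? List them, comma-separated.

Gametes from AB × AB give offspring ABO genotypes AA, AB, BB, i.e. phenotypes A, B, AB.

A, B, AB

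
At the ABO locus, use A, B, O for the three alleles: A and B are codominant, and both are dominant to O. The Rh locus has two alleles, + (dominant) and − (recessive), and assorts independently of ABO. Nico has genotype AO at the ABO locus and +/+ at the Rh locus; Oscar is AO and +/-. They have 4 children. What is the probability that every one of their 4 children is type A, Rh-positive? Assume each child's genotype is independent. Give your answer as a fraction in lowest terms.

ABO cross AO × AO → 1/4 O, 3/4 A.
Rh cross +/+ × +/- → 1 Rh+; so P(type A, Rh-positive) = 3/4 × 1 = 3/4 per child.
All 4 independent: (3/4)^4 = 81/256.

81/256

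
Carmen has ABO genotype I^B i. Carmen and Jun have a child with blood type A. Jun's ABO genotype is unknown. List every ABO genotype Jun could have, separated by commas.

I^A I^A, I^A I^B, I^A i

For each candidate genotype of Jun, check whether crossing it with I^B i can produce every observed child phenotype.
  I^A I^A → possible child types {A, AB} ✓
  I^A I^B → possible child types {A, B, AB} ✓
  I^A i → possible child types {O, A, B, AB} ✓
  I^B I^B → possible child types {B} ✗
  I^B i → possible child types {O, B} ✗
  i i → possible child types {O, B} ✗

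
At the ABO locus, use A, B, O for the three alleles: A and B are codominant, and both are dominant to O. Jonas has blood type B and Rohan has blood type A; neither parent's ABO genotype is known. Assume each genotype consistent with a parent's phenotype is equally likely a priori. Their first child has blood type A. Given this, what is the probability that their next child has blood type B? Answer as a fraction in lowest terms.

Possible genotypes: Jonas ∈ {BB, BO}; Rohan ∈ {AA, AO}.
Weight each parental genotype pair by prior × P(type-A child):
  BO × AA: posterior weight 2/3; P(next child type B) = 0.
  BO × AO: posterior weight 1/3; P(next child type B) = 1/4.
Weighted sum = 1/12.

1/12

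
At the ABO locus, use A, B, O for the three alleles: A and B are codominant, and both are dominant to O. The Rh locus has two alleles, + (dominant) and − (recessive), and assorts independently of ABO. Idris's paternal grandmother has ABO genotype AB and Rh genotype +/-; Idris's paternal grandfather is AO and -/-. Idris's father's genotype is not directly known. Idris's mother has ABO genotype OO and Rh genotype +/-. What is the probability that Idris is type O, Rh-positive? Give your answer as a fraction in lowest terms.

Idris's father's ABO genotype from AB × AO: 1/4 AA, 1/4 AB, 1/4 AO, 1/4 BO.
Crossing each possibility with the mother OO and summing P(type O): 1/4·0 + 1/4·0 + 1/4·1/2 + 1/4·1/2 = 1/4.
Similarly for Rh via the father's Rh distribution: P(Rh+) = 5/8.
Independent loci: 1/4 × 5/8 = 5/32.

5/32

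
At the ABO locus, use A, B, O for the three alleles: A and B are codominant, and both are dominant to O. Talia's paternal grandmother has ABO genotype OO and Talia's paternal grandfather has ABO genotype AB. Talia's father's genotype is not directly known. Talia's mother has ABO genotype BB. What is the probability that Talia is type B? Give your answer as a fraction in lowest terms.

Talia's father's ABO genotype from OO × AB: 1/2 AO, 1/2 BO.
Crossing each possibility with the mother BB and summing P(type B): 1/2·1/2 + 1/2·1 = 3/4.

3/4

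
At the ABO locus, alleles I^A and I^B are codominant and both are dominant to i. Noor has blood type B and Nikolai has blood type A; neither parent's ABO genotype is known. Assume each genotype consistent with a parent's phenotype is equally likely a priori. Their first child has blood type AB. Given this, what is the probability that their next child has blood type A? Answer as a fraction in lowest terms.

Possible genotypes: Noor ∈ {I^B I^B, I^B i}; Nikolai ∈ {I^A I^A, I^A i}.
Weight each parental genotype pair by prior × P(type-AB child):
  I^B I^B × I^A I^A: posterior weight 4/9; P(next child type A) = 0.
  I^B I^B × I^A i: posterior weight 2/9; P(next child type A) = 0.
  I^B i × I^A I^A: posterior weight 2/9; P(next child type A) = 1/2.
  I^B i × I^A i: posterior weight 1/9; P(next child type A) = 1/4.
Weighted sum = 5/36.

5/36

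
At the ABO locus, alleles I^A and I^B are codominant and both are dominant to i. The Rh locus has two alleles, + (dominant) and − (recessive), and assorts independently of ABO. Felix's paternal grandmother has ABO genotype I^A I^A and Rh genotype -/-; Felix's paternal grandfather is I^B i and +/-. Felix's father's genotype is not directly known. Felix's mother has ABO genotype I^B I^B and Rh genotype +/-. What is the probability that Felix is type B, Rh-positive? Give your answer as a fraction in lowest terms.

5/16

Felix's father's ABO genotype from I^A I^A × I^B i: 1/2 I^A I^B, 1/2 I^A i.
Crossing each possibility with the mother I^B I^B and summing P(type B): 1/2·1/2 + 1/2·1/2 = 1/2.
Similarly for Rh via the father's Rh distribution: P(Rh+) = 5/8.
Independent loci: 1/2 × 5/8 = 5/16.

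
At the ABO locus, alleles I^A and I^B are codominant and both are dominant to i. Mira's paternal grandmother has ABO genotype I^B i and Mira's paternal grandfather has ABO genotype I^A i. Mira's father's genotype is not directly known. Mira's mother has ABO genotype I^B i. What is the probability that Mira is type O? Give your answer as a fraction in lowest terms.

Mira's father's ABO genotype from I^B i × I^A i: 1/4 I^A I^B, 1/4 I^A i, 1/4 I^B i, 1/4 i i.
Crossing each possibility with the mother I^B i and summing P(type O): 1/4·0 + 1/4·1/4 + 1/4·1/4 + 1/4·1/2 = 1/4.

1/4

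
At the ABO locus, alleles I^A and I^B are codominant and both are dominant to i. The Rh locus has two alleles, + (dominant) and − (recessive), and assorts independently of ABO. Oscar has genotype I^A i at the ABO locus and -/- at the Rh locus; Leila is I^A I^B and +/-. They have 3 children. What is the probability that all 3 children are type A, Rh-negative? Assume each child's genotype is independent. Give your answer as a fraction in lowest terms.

1/64

ABO cross I^A i × I^A I^B → 1/2 A, 1/4 B, 1/4 AB.
Rh cross -/- × +/- → 1/2 Rh+, 1/2 Rh-; so P(type A, Rh-negative) = 1/2 × 1/2 = 1/4 per child.
All 3 independent: (1/4)^3 = 1/64.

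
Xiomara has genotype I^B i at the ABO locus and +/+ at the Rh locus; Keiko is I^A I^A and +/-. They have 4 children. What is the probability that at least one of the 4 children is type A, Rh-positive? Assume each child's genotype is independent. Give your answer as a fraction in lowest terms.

15/16

ABO cross I^B i × I^A I^A → 1/2 A, 1/2 AB.
Rh cross +/+ × +/- → 1 Rh+; so P(type A, Rh-positive) = 1/2 × 1 = 1/2 per child.
P(none) = (1/2)^4 = 1/16; P(at least one) = 1 − 1/16 = 15/16.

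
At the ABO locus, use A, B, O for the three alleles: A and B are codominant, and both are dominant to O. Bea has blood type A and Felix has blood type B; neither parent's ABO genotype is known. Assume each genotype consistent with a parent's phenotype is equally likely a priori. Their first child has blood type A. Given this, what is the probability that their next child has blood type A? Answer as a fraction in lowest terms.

5/12

Possible genotypes: Bea ∈ {AA, AO}; Felix ∈ {BB, BO}.
Weight each parental genotype pair by prior × P(type-A child):
  AA × BO: posterior weight 2/3; P(next child type A) = 1/2.
  AO × BO: posterior weight 1/3; P(next child type A) = 1/4.
Weighted sum = 5/12.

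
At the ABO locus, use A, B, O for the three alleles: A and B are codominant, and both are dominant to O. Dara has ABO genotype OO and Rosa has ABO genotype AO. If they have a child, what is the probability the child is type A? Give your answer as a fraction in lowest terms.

ABO cross OO × AO → offspring phenotypes: 1/2 O, 1/2 A.
So P(type A) = 1/2.

1/2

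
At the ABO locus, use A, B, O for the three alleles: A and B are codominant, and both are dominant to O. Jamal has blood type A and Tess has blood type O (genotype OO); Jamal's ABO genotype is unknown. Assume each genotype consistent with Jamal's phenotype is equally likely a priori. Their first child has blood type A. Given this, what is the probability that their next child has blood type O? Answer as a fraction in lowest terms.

1/6

Possible genotypes: Jamal ∈ {AA, AO}; Tess ∈ {OO}.
Weight each parental genotype pair by prior × P(type-A child):
  AA × OO: posterior weight 2/3; P(next child type O) = 0.
  AO × OO: posterior weight 1/3; P(next child type O) = 1/2.
Weighted sum = 1/6.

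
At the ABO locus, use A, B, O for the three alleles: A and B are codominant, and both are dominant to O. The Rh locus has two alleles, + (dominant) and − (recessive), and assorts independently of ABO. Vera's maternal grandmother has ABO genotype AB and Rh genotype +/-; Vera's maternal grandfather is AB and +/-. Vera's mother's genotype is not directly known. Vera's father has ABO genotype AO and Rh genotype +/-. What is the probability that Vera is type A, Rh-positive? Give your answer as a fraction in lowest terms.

Vera's mother's ABO genotype from AB × AB: 1/4 AA, 1/2 AB, 1/4 BB.
Crossing each possibility with the father AO and summing P(type A): 1/4·1 + 1/2·1/2 + 1/4·0 = 1/2.
Similarly for Rh via the mother's Rh distribution: P(Rh+) = 3/4.
Independent loci: 1/2 × 3/4 = 3/8.

3/8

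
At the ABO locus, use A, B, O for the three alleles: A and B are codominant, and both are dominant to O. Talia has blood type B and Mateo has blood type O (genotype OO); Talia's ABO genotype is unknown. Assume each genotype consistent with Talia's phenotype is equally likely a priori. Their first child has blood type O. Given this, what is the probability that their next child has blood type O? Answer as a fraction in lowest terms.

Possible genotypes: Talia ∈ {BB, BO}; Mateo ∈ {OO}.
Weight each parental genotype pair by prior × P(type-O child):
  BO × OO: posterior weight 1; P(next child type O) = 1/2.
Weighted sum = 1/2.

1/2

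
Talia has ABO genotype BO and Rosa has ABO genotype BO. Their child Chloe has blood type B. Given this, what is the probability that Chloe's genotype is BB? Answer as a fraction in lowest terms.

Cross BO × BO → 1/4 BB, 1/2 BO, 1/4 OO.
Type-B genotypes among offspring: BB (1/4), BO (1/2); total 3/4.
P(BB | type B) = (1/4) / (3/4) = 1/3.

1/3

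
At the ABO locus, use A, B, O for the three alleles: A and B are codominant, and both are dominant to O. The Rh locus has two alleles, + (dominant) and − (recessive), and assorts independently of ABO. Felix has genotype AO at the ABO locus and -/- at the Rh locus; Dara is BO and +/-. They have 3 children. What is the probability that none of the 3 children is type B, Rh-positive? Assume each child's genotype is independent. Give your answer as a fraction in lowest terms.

ABO cross AO × BO → 1/4 O, 1/4 A, 1/4 B, 1/4 AB.
Rh cross -/- × +/- → 1/2 Rh+, 1/2 Rh-; so P(type B, Rh-positive) = 1/4 × 1/2 = 1/8 per child.
P(not type B, Rh-positive) = 7/8 for one child; (7/8)^3 = 343/512.

343/512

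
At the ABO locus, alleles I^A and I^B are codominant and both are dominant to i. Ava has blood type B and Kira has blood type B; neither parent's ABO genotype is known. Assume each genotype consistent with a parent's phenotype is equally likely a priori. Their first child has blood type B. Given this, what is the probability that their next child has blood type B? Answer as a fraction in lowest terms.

19/20

Possible genotypes: Ava ∈ {I^B I^B, I^B i}; Kira ∈ {I^B I^B, I^B i}.
Weight each parental genotype pair by prior × P(type-B child):
  I^B I^B × I^B I^B: posterior weight 4/15; P(next child type B) = 1.
  I^B I^B × I^B i: posterior weight 4/15; P(next child type B) = 1.
  I^B i × I^B I^B: posterior weight 4/15; P(next child type B) = 1.
  I^B i × I^B i: posterior weight 1/5; P(next child type B) = 3/4.
Weighted sum = 19/20.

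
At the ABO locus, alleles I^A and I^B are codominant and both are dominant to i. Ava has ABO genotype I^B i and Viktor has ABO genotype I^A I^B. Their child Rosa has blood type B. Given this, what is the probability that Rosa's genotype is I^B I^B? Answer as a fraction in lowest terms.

Cross I^B i × I^A I^B → 1/4 I^A I^B, 1/4 I^A i, 1/4 I^B I^B, 1/4 I^B i.
Type-B genotypes among offspring: I^B I^B (1/4), I^B i (1/4); total 1/2.
P(I^B I^B | type B) = (1/4) / (1/2) = 1/2.

1/2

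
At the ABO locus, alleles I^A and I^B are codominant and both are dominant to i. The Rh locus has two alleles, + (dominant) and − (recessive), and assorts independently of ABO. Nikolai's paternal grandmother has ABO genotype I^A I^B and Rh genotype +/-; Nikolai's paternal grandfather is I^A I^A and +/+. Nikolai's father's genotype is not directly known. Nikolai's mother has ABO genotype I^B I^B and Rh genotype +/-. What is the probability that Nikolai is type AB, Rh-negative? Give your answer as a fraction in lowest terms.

3/32

Nikolai's father's ABO genotype from I^A I^B × I^A I^A: 1/2 I^A I^A, 1/2 I^A I^B.
Crossing each possibility with the mother I^B I^B and summing P(type AB): 1/2·1 + 1/2·1/2 = 3/4.
Similarly for Rh via the father's Rh distribution: P(Rh-) = 1/8.
Independent loci: 3/4 × 1/8 = 3/32.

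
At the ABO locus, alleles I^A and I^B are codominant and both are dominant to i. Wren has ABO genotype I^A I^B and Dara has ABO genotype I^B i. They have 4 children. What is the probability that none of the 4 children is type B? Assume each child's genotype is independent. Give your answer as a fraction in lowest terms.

ABO cross I^A I^B × I^B i → 1/4 A, 1/2 B, 1/4 AB.
So P(type B) = 1/2 per child.
P(not type B) = 1/2 for one child; (1/2)^4 = 1/16.

1/16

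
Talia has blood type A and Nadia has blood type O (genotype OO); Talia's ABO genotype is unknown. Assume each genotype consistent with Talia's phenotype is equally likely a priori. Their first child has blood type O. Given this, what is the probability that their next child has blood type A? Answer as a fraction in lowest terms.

Possible genotypes: Talia ∈ {AA, AO}; Nadia ∈ {OO}.
Weight each parental genotype pair by prior × P(type-O child):
  AO × OO: posterior weight 1; P(next child type A) = 1/2.
Weighted sum = 1/2.

1/2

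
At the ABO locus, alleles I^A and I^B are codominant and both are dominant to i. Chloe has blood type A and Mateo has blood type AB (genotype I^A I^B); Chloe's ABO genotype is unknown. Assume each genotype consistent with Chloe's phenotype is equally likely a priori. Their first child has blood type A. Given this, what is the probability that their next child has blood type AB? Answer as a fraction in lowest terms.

3/8

Possible genotypes: Chloe ∈ {I^A I^A, I^A i}; Mateo ∈ {I^A I^B}.
Weight each parental genotype pair by prior × P(type-A child):
  I^A I^A × I^A I^B: posterior weight 1/2; P(next child type AB) = 1/2.
  I^A i × I^A I^B: posterior weight 1/2; P(next child type AB) = 1/4.
Weighted sum = 3/8.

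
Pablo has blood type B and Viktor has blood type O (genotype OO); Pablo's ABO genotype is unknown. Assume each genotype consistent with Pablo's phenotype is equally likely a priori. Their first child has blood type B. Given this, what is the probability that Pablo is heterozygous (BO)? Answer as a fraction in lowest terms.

Possible genotypes: Pablo ∈ {BB, BO}; Viktor ∈ {OO}.
Weight each parental genotype pair by prior × P(type-B child):
  BB × OO: posterior weight 2/3.
  BO × OO: posterior weight 1/3.
Sum the posterior weight over pairs where Pablo is BO: 1/3.

1/3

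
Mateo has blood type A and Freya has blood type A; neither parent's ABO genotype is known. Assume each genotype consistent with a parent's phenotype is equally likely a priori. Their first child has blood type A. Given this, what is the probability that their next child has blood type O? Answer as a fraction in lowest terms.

1/20

Possible genotypes: Mateo ∈ {AA, AO}; Freya ∈ {AA, AO}.
Weight each parental genotype pair by prior × P(type-A child):
  AA × AA: posterior weight 4/15; P(next child type O) = 0.
  AA × AO: posterior weight 4/15; P(next child type O) = 0.
  AO × AA: posterior weight 4/15; P(next child type O) = 0.
  AO × AO: posterior weight 1/5; P(next child type O) = 1/4.
Weighted sum = 1/20.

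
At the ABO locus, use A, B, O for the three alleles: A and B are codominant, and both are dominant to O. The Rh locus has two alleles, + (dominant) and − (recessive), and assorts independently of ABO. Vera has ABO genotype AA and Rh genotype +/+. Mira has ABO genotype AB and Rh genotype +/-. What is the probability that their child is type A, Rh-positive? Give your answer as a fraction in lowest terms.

ABO cross AA × AB → offspring phenotypes: 1/2 A, 1/2 AB.
Rh cross +/+ × +/- → 1 Rh+.
Independent loci: P(type A, Rh-positive) = 1/2 × 1 = 1/2.

1/2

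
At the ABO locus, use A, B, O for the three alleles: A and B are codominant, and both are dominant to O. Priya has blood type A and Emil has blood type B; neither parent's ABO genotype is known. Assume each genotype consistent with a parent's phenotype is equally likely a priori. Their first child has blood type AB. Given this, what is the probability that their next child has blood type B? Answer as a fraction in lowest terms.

Possible genotypes: Priya ∈ {AA, AO}; Emil ∈ {BB, BO}.
Weight each parental genotype pair by prior × P(type-AB child):
  AA × BB: posterior weight 4/9; P(next child type B) = 0.
  AA × BO: posterior weight 2/9; P(next child type B) = 0.
  AO × BB: posterior weight 2/9; P(next child type B) = 1/2.
  AO × BO: posterior weight 1/9; P(next child type B) = 1/4.
Weighted sum = 5/36.

5/36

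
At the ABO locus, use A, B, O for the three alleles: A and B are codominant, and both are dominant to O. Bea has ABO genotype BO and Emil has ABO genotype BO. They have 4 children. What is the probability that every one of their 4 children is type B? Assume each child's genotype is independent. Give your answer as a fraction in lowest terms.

ABO cross BO × BO → 1/4 O, 3/4 B.
So P(type B) = 3/4 per child.
All 4 independent: (3/4)^4 = 81/256.

81/256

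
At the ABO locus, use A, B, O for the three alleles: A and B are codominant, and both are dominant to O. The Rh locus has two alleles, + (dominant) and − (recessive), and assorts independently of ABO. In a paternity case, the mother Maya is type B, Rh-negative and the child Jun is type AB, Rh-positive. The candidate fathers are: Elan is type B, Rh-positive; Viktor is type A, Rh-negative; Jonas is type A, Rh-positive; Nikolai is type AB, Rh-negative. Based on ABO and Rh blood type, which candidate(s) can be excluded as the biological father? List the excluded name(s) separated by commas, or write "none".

A candidate is excluded only if no genotype consistent with his phenotype could produce a type AB, Rh-positive child with a type B, Rh-negative mother.
Elan (type B, Rh+): no genotype consistent with that phenotype can produce a type-AB Rh+ child with a type-B mother.
Viktor (type A, Rh-): no genotype consistent with that phenotype can produce a type-AB Rh+ child with a type-B mother.
Nikolai (type AB, Rh-): no genotype consistent with that phenotype can produce a type-AB Rh+ child with a type-B mother.

Elan, Viktor, Nikolai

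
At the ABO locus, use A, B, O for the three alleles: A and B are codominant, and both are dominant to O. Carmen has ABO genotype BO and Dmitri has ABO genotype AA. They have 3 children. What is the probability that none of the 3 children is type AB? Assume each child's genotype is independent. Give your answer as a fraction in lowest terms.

ABO cross BO × AA → 1/2 A, 1/2 AB.
So P(type AB) = 1/2 per child.
P(not type AB) = 1/2 for one child; (1/2)^3 = 1/8.

1/8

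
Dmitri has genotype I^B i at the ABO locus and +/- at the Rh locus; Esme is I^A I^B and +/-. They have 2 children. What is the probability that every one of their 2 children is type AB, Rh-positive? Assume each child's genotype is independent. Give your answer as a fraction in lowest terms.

ABO cross I^B i × I^A I^B → 1/4 A, 1/2 B, 1/4 AB.
Rh cross +/- × +/- → 3/4 Rh+, 1/4 Rh-; so P(type AB, Rh-positive) = 1/4 × 3/4 = 3/16 per child.
All 2 independent: (3/16)^2 = 9/256.

9/256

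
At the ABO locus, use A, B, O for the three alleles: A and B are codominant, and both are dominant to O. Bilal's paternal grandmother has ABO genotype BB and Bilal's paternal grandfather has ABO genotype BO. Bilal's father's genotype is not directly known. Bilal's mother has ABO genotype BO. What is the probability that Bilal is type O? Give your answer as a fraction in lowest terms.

1/8

Bilal's father's ABO genotype from BB × BO: 1/2 BB, 1/2 BO.
Crossing each possibility with the mother BO and summing P(type O): 1/2·0 + 1/2·1/4 = 1/8.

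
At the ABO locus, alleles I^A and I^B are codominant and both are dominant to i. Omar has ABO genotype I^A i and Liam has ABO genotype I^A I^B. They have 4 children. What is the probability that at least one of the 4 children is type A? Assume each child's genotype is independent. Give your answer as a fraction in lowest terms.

15/16

ABO cross I^A i × I^A I^B → 1/2 A, 1/4 B, 1/4 AB.
So P(type A) = 1/2 per child.
P(none) = (1/2)^4 = 1/16; P(at least one) = 1 − 1/16 = 15/16.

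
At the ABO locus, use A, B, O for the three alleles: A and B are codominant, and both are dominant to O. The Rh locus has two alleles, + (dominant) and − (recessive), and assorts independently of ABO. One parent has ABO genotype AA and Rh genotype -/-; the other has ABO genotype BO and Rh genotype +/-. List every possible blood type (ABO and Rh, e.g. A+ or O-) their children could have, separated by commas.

Gametes from AA × BO give offspring ABO genotypes AB, AO, i.e. phenotypes A, AB.
Rh cross -/- × +/- → phenotypes Rh+, Rh-.
Combining independently: A+, A-, AB+, AB-.

A+, A-, AB+, AB-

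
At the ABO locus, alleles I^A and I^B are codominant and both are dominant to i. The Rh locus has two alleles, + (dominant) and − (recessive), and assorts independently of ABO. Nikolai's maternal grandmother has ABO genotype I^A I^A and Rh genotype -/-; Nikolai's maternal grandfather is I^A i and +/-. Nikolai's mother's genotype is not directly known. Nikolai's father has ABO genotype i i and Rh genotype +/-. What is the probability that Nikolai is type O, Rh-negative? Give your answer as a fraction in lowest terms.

Nikolai's mother's ABO genotype from I^A I^A × I^A i: 1/2 I^A I^A, 1/2 I^A i.
Crossing each possibility with the father i i and summing P(type O): 1/2·0 + 1/2·1/2 = 1/4.
Similarly for Rh via the mother's Rh distribution: P(Rh-) = 3/8.
Independent loci: 1/4 × 3/8 = 3/32.

3/32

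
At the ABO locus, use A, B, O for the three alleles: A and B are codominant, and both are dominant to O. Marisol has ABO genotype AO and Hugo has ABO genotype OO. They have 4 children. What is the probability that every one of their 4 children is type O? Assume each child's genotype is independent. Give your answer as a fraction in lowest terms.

ABO cross AO × OO → 1/2 O, 1/2 A.
So P(type O) = 1/2 per child.
All 4 independent: (1/2)^4 = 1/16.

1/16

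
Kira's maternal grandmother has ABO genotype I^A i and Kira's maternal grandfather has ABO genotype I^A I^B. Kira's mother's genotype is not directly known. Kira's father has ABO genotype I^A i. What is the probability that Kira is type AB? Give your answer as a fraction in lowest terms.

1/8

Kira's mother's ABO genotype from I^A i × I^A I^B: 1/4 I^A I^A, 1/4 I^A I^B, 1/4 I^A i, 1/4 I^B i.
Crossing each possibility with the father I^A i and summing P(type AB): 1/4·0 + 1/4·1/4 + 1/4·0 + 1/4·1/4 = 1/8.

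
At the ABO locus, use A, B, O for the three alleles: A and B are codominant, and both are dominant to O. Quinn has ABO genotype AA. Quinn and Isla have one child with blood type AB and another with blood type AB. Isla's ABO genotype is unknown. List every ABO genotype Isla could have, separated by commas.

AB, BB, BO

For each candidate genotype of Isla, check whether crossing it with AA can produce every observed child phenotype.
  AA → possible child types {A} ✗
  AB → possible child types {A, AB} ✓
  AO → possible child types {A} ✗
  BB → possible child types {AB} ✓
  BO → possible child types {A, AB} ✓
  OO → possible child types {A} ✗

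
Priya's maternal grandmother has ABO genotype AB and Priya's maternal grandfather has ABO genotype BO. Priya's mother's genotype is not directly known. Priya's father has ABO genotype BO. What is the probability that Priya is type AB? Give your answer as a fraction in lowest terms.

1/8

Priya's mother's ABO genotype from AB × BO: 1/4 AB, 1/4 AO, 1/4 BB, 1/4 BO.
Crossing each possibility with the father BO and summing P(type AB): 1/4·1/4 + 1/4·1/4 + 1/4·0 + 1/4·0 = 1/8.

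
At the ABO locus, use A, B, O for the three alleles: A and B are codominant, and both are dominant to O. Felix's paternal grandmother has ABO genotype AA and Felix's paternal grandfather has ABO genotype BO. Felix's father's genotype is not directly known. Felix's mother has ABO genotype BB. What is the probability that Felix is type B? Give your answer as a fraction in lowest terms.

1/2

Felix's father's ABO genotype from AA × BO: 1/2 AB, 1/2 AO.
Crossing each possibility with the mother BB and summing P(type B): 1/2·1/2 + 1/2·1/2 = 1/2.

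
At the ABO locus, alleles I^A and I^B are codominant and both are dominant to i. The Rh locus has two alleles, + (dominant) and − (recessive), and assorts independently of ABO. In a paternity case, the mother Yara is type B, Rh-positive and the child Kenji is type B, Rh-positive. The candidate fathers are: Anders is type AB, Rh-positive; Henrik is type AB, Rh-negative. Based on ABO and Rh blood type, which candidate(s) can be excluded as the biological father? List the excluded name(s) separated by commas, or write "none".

none

A candidate is excluded only if no genotype consistent with his phenotype could produce a type B, Rh-positive child with a type B, Rh-positive mother.
Every candidate has at least one consistent genotype combination, so none can be excluded.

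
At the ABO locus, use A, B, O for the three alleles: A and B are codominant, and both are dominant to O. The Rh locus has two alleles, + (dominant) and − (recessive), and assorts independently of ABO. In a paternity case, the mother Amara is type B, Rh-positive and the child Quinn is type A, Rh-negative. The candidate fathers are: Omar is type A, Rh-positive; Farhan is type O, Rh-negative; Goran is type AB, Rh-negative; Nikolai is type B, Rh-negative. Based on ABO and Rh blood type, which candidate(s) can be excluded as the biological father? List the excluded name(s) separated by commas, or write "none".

Farhan, Nikolai

A candidate is excluded only if no genotype consistent with his phenotype could produce a type A, Rh-negative child with a type B, Rh-positive mother.
Farhan (type O, Rh-): no genotype consistent with that phenotype can produce a type-A Rh- child with a type-B mother.
Nikolai (type B, Rh-): no genotype consistent with that phenotype can produce a type-A Rh- child with a type-B mother.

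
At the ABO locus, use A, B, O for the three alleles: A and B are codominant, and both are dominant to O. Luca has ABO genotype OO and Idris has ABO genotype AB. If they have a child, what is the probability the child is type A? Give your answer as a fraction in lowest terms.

ABO cross OO × AB → offspring phenotypes: 1/2 A, 1/2 B.
So P(type A) = 1/2.

1/2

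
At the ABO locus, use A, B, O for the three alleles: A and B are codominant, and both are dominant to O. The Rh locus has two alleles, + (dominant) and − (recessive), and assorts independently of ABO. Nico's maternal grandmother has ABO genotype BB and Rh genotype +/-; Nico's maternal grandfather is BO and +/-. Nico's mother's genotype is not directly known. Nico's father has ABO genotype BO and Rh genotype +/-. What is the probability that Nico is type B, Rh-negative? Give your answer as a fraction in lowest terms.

7/32

Nico's mother's ABO genotype from BB × BO: 1/2 BB, 1/2 BO.
Crossing each possibility with the father BO and summing P(type B): 1/2·1 + 1/2·3/4 = 7/8.
Similarly for Rh via the mother's Rh distribution: P(Rh-) = 1/4.
Independent loci: 7/8 × 1/4 = 7/32.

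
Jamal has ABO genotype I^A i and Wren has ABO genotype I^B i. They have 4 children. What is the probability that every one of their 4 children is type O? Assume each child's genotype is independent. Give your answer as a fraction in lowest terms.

ABO cross I^A i × I^B i → 1/4 O, 1/4 A, 1/4 B, 1/4 AB.
So P(type O) = 1/4 per child.
All 4 independent: (1/4)^4 = 1/256.

1/256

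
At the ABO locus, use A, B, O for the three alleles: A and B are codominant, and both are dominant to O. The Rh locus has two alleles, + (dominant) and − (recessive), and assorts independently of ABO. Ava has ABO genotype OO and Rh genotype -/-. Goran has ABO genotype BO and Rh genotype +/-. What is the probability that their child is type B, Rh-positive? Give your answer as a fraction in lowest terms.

1/4

ABO cross OO × BO → offspring phenotypes: 1/2 O, 1/2 B.
Rh cross -/- × +/- → 1/2 Rh+, 1/2 Rh-.
Independent loci: P(type B, Rh-positive) = 1/2 × 1/2 = 1/4.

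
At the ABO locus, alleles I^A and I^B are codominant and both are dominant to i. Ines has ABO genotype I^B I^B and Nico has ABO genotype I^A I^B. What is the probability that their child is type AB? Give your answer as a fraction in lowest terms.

ABO cross I^B I^B × I^A I^B → offspring phenotypes: 1/2 B, 1/2 AB.
So P(type AB) = 1/2.

1/2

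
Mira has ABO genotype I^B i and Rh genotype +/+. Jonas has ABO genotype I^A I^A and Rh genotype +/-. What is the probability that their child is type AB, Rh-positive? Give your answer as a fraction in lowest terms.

ABO cross I^B i × I^A I^A → offspring phenotypes: 1/2 A, 1/2 AB.
Rh cross +/+ × +/- → 1 Rh+.
Independent loci: P(type AB, Rh-positive) = 1/2 × 1 = 1/2.

1/2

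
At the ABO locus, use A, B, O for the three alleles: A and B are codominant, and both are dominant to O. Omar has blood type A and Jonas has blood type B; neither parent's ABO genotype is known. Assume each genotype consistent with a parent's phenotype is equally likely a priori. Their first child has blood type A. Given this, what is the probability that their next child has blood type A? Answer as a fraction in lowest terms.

Possible genotypes: Omar ∈ {AA, AO}; Jonas ∈ {BB, BO}.
Weight each parental genotype pair by prior × P(type-A child):
  AA × BO: posterior weight 2/3; P(next child type A) = 1/2.
  AO × BO: posterior weight 1/3; P(next child type A) = 1/4.
Weighted sum = 5/12.

5/12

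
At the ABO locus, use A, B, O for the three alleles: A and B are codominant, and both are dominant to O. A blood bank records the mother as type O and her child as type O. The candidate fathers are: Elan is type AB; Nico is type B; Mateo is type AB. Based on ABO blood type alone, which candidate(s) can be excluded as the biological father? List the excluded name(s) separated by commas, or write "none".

A candidate is excluded only if no genotype consistent with his phenotype could produce a type O child with a type O mother.
Elan (type AB): no genotype consistent with that phenotype can produce a type-O child with a type-O mother.
Mateo (type AB): no genotype consistent with that phenotype can produce a type-O child with a type-O mother.

Elan, Mateo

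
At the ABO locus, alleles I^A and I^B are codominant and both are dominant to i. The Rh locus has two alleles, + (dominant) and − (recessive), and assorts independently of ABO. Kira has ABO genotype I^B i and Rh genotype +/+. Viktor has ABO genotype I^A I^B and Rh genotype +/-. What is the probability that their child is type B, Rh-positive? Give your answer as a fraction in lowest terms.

1/2

ABO cross I^B i × I^A I^B → offspring phenotypes: 1/4 A, 1/2 B, 1/4 AB.
Rh cross +/+ × +/- → 1 Rh+.
Independent loci: P(type B, Rh-positive) = 1/2 × 1 = 1/2.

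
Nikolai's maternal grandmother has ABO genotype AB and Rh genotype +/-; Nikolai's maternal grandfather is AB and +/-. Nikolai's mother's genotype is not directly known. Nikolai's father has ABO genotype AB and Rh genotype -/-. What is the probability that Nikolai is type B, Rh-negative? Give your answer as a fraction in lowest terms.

1/8

Nikolai's mother's ABO genotype from AB × AB: 1/4 AA, 1/2 AB, 1/4 BB.
Crossing each possibility with the father AB and summing P(type B): 1/4·0 + 1/2·1/4 + 1/4·1/2 = 1/4.
Similarly for Rh via the mother's Rh distribution: P(Rh-) = 1/2.
Independent loci: 1/4 × 1/2 = 1/8.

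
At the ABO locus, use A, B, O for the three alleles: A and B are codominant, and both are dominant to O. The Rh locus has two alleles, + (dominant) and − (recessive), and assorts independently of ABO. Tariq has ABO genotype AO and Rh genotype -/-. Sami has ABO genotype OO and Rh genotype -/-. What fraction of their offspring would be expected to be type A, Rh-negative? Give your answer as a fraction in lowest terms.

1/2

ABO cross AO × OO → offspring phenotypes: 1/2 O, 1/2 A.
Rh cross -/- × -/- → 1 Rh-.
Independent loci: P(type A, Rh-negative) = 1/2 × 1 = 1/2.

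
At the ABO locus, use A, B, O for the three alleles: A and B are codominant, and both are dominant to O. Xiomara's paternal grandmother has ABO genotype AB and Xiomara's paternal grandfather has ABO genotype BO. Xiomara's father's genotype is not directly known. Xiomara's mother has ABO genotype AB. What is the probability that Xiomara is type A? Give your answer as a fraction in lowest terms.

Xiomara's father's ABO genotype from AB × BO: 1/4 AB, 1/4 AO, 1/4 BB, 1/4 BO.
Crossing each possibility with the mother AB and summing P(type A): 1/4·1/4 + 1/4·1/2 + 1/4·0 + 1/4·1/4 = 1/4.

1/4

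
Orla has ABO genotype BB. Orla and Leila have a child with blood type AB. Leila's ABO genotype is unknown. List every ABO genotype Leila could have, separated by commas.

AA, AB, AO

For each candidate genotype of Leila, check whether crossing it with BB can produce every observed child phenotype.
  AA → possible child types {AB} ✓
  AB → possible child types {B, AB} ✓
  AO → possible child types {B, AB} ✓
  BB → possible child types {B} ✗
  BO → possible child types {B} ✗
  OO → possible child types {B} ✗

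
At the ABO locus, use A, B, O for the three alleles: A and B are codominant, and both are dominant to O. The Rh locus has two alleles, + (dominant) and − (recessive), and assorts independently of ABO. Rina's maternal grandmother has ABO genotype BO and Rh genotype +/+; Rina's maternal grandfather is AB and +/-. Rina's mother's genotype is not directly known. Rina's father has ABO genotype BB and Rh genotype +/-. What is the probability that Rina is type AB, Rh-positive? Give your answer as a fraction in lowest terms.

Rina's mother's ABO genotype from BO × AB: 1/4 AB, 1/4 AO, 1/4 BB, 1/4 BO.
Crossing each possibility with the father BB and summing P(type AB): 1/4·1/2 + 1/4·1/2 + 1/4·0 + 1/4·0 = 1/4.
Similarly for Rh via the mother's Rh distribution: P(Rh+) = 7/8.
Independent loci: 1/4 × 7/8 = 7/32.

7/32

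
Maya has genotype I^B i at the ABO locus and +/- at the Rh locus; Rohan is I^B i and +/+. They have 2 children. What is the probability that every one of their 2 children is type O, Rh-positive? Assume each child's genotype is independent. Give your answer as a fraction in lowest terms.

1/16

ABO cross I^B i × I^B i → 1/4 O, 3/4 B.
Rh cross +/- × +/+ → 1 Rh+; so P(type O, Rh-positive) = 1/4 × 1 = 1/4 per child.
All 2 independent: (1/4)^2 = 1/16.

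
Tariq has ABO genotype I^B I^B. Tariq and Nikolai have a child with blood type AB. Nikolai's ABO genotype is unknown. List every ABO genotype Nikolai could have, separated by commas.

I^A I^A, I^A I^B, I^A i

For each candidate genotype of Nikolai, check whether crossing it with I^B I^B can produce every observed child phenotype.
  I^A I^A → possible child types {AB} ✓
  I^A I^B → possible child types {B, AB} ✓
  I^A i → possible child types {B, AB} ✓
  I^B I^B → possible child types {B} ✗
  I^B i → possible child types {B} ✗
  i i → possible child types {B} ✗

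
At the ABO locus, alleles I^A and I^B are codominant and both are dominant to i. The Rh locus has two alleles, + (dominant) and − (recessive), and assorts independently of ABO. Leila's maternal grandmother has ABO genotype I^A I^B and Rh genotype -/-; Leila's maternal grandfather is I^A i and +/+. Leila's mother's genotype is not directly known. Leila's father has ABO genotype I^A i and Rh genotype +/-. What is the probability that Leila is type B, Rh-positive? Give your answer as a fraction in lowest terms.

Leila's mother's ABO genotype from I^A I^B × I^A i: 1/4 I^A I^A, 1/4 I^A I^B, 1/4 I^A i, 1/4 I^B i.
Crossing each possibility with the father I^A i and summing P(type B): 1/4·0 + 1/4·1/4 + 1/4·0 + 1/4·1/4 = 1/8.
Similarly for Rh via the mother's Rh distribution: P(Rh+) = 3/4.
Independent loci: 1/8 × 3/4 = 3/32.

3/32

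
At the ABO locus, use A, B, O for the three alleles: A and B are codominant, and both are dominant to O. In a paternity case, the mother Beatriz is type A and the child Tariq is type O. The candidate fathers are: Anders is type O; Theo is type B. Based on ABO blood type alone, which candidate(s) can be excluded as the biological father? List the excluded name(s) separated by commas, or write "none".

none

A candidate is excluded only if no genotype consistent with his phenotype could produce a type O child with a type A mother.
Every candidate has at least one consistent genotype combination, so none can be excluded.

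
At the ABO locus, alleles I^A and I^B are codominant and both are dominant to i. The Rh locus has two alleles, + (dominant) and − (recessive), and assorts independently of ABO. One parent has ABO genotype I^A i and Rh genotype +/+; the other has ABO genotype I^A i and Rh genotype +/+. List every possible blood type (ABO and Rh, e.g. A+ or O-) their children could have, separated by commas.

Gametes from I^A i × I^A i give offspring ABO genotypes I^A I^A, I^A i, i i, i.e. phenotypes O, A.
Rh cross +/+ × +/+ → phenotypes Rh+.
Combining independently: O+, A+.

O+, A+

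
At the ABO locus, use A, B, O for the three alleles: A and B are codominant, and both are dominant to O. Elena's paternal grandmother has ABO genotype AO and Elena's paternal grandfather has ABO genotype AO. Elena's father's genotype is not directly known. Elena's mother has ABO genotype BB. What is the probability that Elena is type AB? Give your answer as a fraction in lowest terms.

Elena's father's ABO genotype from AO × AO: 1/4 AA, 1/2 AO, 1/4 OO.
Crossing each possibility with the mother BB and summing P(type AB): 1/4·1 + 1/2·1/2 + 1/4·0 = 1/2.

1/2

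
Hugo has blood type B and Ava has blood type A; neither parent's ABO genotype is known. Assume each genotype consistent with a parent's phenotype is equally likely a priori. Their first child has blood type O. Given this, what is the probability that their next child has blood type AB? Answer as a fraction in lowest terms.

1/4

Possible genotypes: Hugo ∈ {I^B I^B, I^B i}; Ava ∈ {I^A I^A, I^A i}.
Weight each parental genotype pair by prior × P(type-O child):
  I^B i × I^A i: posterior weight 1; P(next child type AB) = 1/4.
Weighted sum = 1/4.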